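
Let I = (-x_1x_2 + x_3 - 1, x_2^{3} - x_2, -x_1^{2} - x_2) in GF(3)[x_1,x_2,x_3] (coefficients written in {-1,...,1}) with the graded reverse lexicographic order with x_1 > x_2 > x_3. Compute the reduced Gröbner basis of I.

G = {x_1^{2} + x_2, x_1x_2 - x_3 + 1, x_2^{2} + x_1x_3 - x_1, x_3^{2} + x_2 + x_3 + 1}

f_1 = -x_1x_2 + x_3 - 1, LT = x_1x_2.
f_2 = x_2^{3} - x_2, LT = x_2^{3}.
f_3 = -x_1^{2} - x_2, LT = x_1^{2}.

S(f_1,f_2): lcm = x_1x_2^{3}. S = -x_2^{2}x_3 + x_1x_2 + x_2^{2}.
  reduce S modulo (f_1, f_2, f_3):
  remainder -x_2^{2}x_3 + x_2^{2} + x_3 - 1 ≠ 0; add g_4 = -x_2^{2}x_3 + x_2^{2} + x_3 - 1 to the basis.

S(f_1,f_3): lcm = x_1^{2}x_2. S = -x_2^{2} - x_1x_3 + x_1.
  reduce S modulo (f_1, f_2, f_3, g_4):
  remainder -x_2^{2} - x_1x_3 + x_1 ≠ 0; add g_5 = -x_2^{2} - x_1x_3 + x_1 to the basis.

S(f_1,g_4): lcm = x_1x_2^{2}x_3. S = x_1x_2^{2} - x_2x_3^{2} + x_1x_3 + x_2x_3 - x_1.
  reduce S modulo (f_1, f_2, f_3, g_4, g_5):
  remainder -x_2x_3^{2} + x_1x_3 - x_2x_3 - x_1 - x_2 ≠ 0; add g_6 = -x_2x_3^{2} + x_1x_3 - x_2x_3 - x_1 - x_2 to the basis.

S(f_2,g_5): lcm = x_2^{3}. S = -x_1x_2x_3 + x_1x_2 - x_2.
  reduce S modulo (f_1, f_2, f_3, g_4, g_5, g_6):
  remainder -x_3^{2} - x_2 - x_3 - 1 ≠ 0; add g_7 = -x_3^{2} - x_2 - x_3 - 1 to the basis.

The other S-polynomials (S(f_2,f_3), S(f_2,g_4), S(f_3,g_4), S(f_1,g_5), S(f_3,g_5), S(g_4,g_5), S(f_1,g_6), S(f_2,g_6), S(f_3,g_6), S(g_4,g_6), S(g_5,g_6), S(f_1,g_7), S(f_2,g_7), S(f_3,g_7), S(g_4,g_7), S(g_5,g_7), S(g_6,g_7)) all reduce to 0 modulo the current basis, so we have a Gröbner basis.
Inter-reduce: drop elements whose leading term is divisible by another's, tail-reduce, and make monic.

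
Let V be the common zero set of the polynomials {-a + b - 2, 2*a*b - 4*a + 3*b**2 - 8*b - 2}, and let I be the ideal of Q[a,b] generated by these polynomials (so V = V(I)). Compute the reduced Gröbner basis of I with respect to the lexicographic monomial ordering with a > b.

G = {a - b + 2, b**2 - 16/5*b + 6/5}

The reduced Gröbner basis is the canonical form of the ideal for this ordering.

f_1 = -a + b - 2, LT = a.
f_2 = 2*a*b - 4*a + 3*b**2 - 8*b - 2, LT = a*b.

S(f_1,f_2): lcm = a*b. S = 2*a - 5/2*b**2 + 6*b + 1.
  leading term a: subtract (-2)·f_1 from 2*a - 5/2*b**2 + 6*b + 1 → -5/2*b**2 + 8*b - 3
  leading term b**2: no divisor's leading term divides it; move -5/2*b**2 to the remainder.
  leading term b: no divisor's leading term divides it; move 8*b to the remainder.
  leading term 1: no divisor's leading term divides it; move -3 to the remainder.
  remainder -5/2*b**2 + 8*b - 3 ≠ 0; add g_3 = -5/2*b**2 + 8*b - 3 to the basis.

The other S-polynomials (S(f_1,g_3), S(f_2,g_3)) all reduce to 0 modulo the current basis, so we have a Gröbner basis.
Inter-reduce: drop elements whose leading term is divisible by another's, tail-reduce, and make monic.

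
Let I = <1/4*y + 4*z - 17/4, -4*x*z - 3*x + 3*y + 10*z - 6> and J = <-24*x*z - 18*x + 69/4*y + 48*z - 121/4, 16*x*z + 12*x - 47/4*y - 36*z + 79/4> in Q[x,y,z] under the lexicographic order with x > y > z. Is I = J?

No, the ideals differ.

For a fixed monomial order, each ideal has a unique reduced Gröbner basis; comparing bases decides equality.
Buchberger on the first generating set:
f_1 = 1/4*y + 4*z - 17/4, LT = y.
f_2 = -4*x*z - 3*x + 3*y + 10*z - 6, LT = x*z.

S(f_1,f_2): leading monomials are coprime, so the S-polynomial reduces to 0 (Buchberger's first criterion).
Every S-polynomial of the final basis reduces to 0, so we have a Gröbner basis.
Inter-reduce: drop elements whose leading term is divisible by another's, tail-reduce, and make monic.
Reduced Gröbner basis: {x*z + 3/4*x + 19/2*z - 45/4, y + 16*z - 17}.

Buchberger on the second generating set:
h_1 = -24*x*z - 18*x + 69/4*y + 48*z - 121/4, LT = x*z.
h_2 = 16*x*z + 12*x - 47/4*y - 36*z + 79/4, LT = x*z.

S(h_1,h_2): lcm = x*z. S = 1/64*y + 1/4*z + 5/192.
  leading term y: no divisor's leading term divides it; move 1/64*y to the remainder.
  leading term z: no divisor's leading term divides it; move 1/4*z to the remainder.
  leading term 1: no divisor's leading term divides it; move 5/192 to the remainder.
  remainder 1/64*y + 1/4*z + 5/192 ≠ 0; add k_3 = 1/64*y + 1/4*z + 5/192 to the basis.

S(h_1,k_3): leading monomials are coprime, so the S-polynomial reduces to 0 (Buchberger's first criterion).
S(h_2,k_3): leading monomials are coprime, so the S-polynomial reduces to 0 (Buchberger's first criterion).
Every S-polynomial of the final basis reduces to 0, so we have a Gröbner basis.
Inter-reduce: drop elements whose leading term is divisible by another's, tail-reduce, and make monic.
Reduced Gröbner basis: {x*z + 3/4*x + 19/2*z + 59/24, y + 16*z + 5/3}.

Since the reduced bases disagree, the two ideals are not the same.
The choice of monomial ordering does not affect the verdict — as long as both bases are computed under the same ordering, their equality decides ideal equality.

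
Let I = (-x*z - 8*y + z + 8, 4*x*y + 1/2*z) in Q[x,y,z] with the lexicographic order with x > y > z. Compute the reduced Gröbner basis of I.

f_1 = -x*z - 8*y + z + 8, LT = x*z.
f_2 = 4*x*y + 1/2*z, LT = x*y.

S(f_1,f_2): lcm = x*y*z. S = 8*y**2 - y*z - 8*y - 1/8*z**2.
  leading term y**2: no divisor's leading term divides it; move 8*y**2 to the remainder.
  leading term y*z: no divisor's leading term divides it; move -y*z to the remainder.
  leading term y: no divisor's leading term divides it; move -8*y to the remainder.
  leading term z**2: no divisor's leading term divides it; move -1/8*z**2 to the remainder.
  remainder 8*y**2 - y*z - 8*y - 1/8*z**2 ≠ 0; add g_3 = 8*y**2 - y*z - 8*y - 1/8*z**2 to the basis.

The other S-polynomials (S(f_1,g_3), S(f_2,g_3)) all reduce to 0 modulo the current basis, so we have a Gröbner basis.

G = {x*y + 1/8*z, x*z + 8*y - z - 8, y**2 - 1/8*y*z - y - 1/64*z**2}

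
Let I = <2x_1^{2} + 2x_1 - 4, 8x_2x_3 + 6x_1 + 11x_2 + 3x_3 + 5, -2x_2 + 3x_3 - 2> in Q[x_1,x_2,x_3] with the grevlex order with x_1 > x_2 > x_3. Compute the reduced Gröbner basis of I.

f_1 = 2x_1^{2} + 2x_1 - 4, LT = x_1^{2}.
f_2 = 8x_2x_3 + 6x_1 + 11x_2 + 3x_3 + 5, LT = x_2x_3.
f_3 = -2x_2 + 3x_3 - 2, LT = x_2.

S(f_2,f_3): lcm = x_2x_3. S = \tfrac{3}{2}x_3^{2} + \tfrac{3}{4}x_1 + \tfrac{11}{8}x_2 - \tfrac{5}{8}x_3 + \tfrac{5}{8}.
  leading term x_3^{2}: no divisor's leading term divides it; move \tfrac{3}{2}x_3^{2} to the remainder.
  leading term x_1: no divisor's leading term divides it; move \tfrac{3}{4}x_1 to the remainder.
  leading term x_2: subtract (-\tfrac{11}{16})·f_3 from \tfrac{11}{8}x_2 - \tfrac{5}{8}x_3 + \tfrac{5}{8} → \tfrac{23}{16}x_3 - \tfrac{3}{4}
  leading term x_3: no divisor's leading term divides it; move \tfrac{23}{16}x_3 to the remainder.
  leading term 1: no divisor's leading term divides it; move -\tfrac{3}{4} to the remainder.
  remainder \tfrac{3}{2}x_3^{2} + \tfrac{3}{4}x_1 + \tfrac{23}{16}x_3 - \tfrac{3}{4} ≠ 0; add g_4 = \tfrac{3}{2}x_3^{2} + \tfrac{3}{4}x_1 + \tfrac{23}{16}x_3 - \tfrac{3}{4} to the basis.

The other S-polynomials (S(f_1,f_2), S(f_1,f_3), S(f_1,g_4), S(f_2,g_4), S(f_3,g_4)) all reduce to 0 modulo the current basis, so we have a Gröbner basis.
Inter-reduce: drop elements whose leading term is divisible by another's, tail-reduce, and make monic.

G = {x_1^{2} + x_1 - 2, x_3^{2} + \tfrac{1}{2}x_1 + \tfrac{23}{24}x_3 - \tfrac{1}{2}, x_2 - \tfrac{3}{2}x_3 + 1}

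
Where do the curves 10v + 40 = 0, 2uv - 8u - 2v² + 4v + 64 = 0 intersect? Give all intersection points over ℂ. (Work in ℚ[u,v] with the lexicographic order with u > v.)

Compute a lex Gröbner basis by Buchberger's algorithm.
f_1 = 10v + 40, LT = v.
f_2 = 2uv - 8u - 2v² + 4v + 64, LT = uv.

S(f_1,f_2): lcm = uv. S = 8u + v² - 2v - 32.
  leading term u: no divisor's leading term divides it; move 8u to the remainder.
  leading term v²: subtract (1/10v)·f_1 from v² - 2v - 32 → -6v - 32
  leading term v: subtract (-⅗)·f_1 from -6v - 32 → -8
  leading term 1: no divisor's leading term divides it; move -8 to the remainder.
  remainder 8u - 8 ≠ 0; add h_3 = 8u - 8 to the basis.

The other S-polynomials (S(f_1,h_3), S(f_2,h_3)) all reduce to 0 modulo the current basis, so we have a Gröbner basis.
Inter-reduce: drop elements whose leading term is divisible by another's, tail-reduce, and make monic.
Reduced Gröbner basis: {u - 1, v + 4}.

A lex Gröbner basis eliminates variables successively. Here v + 4 depends only on v, with roots {-4}; lifting each root through the earlier basis elements recovers the full solutions.
  v = -4: the earlier basis element becomes u - 1 = 0, giving u = 1 — point (1, -4).
Check: every point annihilates each of the original generators.

{(1, -4)}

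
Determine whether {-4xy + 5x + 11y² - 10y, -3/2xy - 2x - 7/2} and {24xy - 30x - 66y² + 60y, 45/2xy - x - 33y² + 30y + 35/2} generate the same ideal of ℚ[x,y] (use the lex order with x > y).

No, the ideals differ.

For a fixed monomial order, each ideal has a unique reduced Gröbner basis; comparing bases decides equality.
Buchberger on the first generating set:
f_1 = -4xy + 5x + 11y² - 10y, LT = xy.
f_2 = -3/2xy - 2x - 7/2, LT = xy.

S(f_1,f_2): lcm = xy. S = -31/12x - 11/4y² + 5/2y - 7/3.
  leading term x: no divisor's leading term divides it; move -31/12x to the remainder.
  leading term y²: no divisor's leading term divides it; move -11/4y² to the remainder.
  leading term y: no divisor's leading term divides it; move 5/2y to the remainder.
  leading term 1: no divisor's leading term divides it; move -7/3 to the remainder.
  remainder -31/12x - 11/4y² + 5/2y - 7/3 ≠ 0; add g_3 = -31/12x - 11/4y² + 5/2y - 7/3 to the basis.

S(f_1,g_3): lcm = xy. S = -5/4x - 33/31y³ - 221/124y² + 99/62y.
  leading term x: subtract (15/31)·g_3 from -5/4x - 33/31y³ - 221/124y² + 99/62y → -33/31y³ - 14/31y² + 12/31y + 35/31
  leading term y³: no divisor's leading term divides it; move -33/31y³ to the remainder.
  leading term y²: no divisor's leading term divides it; move -14/31y² to the remainder.
  leading term y: no divisor's leading term divides it; move 12/31y to the remainder.
  leading term 1: no divisor's leading term divides it; move 35/31 to the remainder.
  remainder -33/31y³ - 14/31y² + 12/31y + 35/31 ≠ 0; add g_4 = -33/31y³ - 14/31y² + 12/31y + 35/31 to the basis.

S(f_2,g_3): lcm = xy. S = 4/3x - 33/31y³ + 30/31y² - 28/31y + 7/3.
  leading term x: subtract (-16/31)·g_3 from 4/3x - 33/31y³ + 30/31y² - 28/31y + 7/3 → -33/31y³ - 14/31y² + 12/31y + 35/31
  leading term y³: subtract (1)·g_4 from -33/31y³ - 14/31y² + 12/31y + 35/31 → 0
  remainder 0.

S(f_1,g_4): lcm = xy³. S = -221/132xy² + 4/11xy + 35/33x - 11/4y⁴ + 5/2y³.
  leading term xy²: subtract (221/528y)·f_1 from -221/132xy² + 4/11xy + 35/33x - 11/4y⁴ + 5/2y³ → -83/48xy + 35/33x - 11/4y⁴ - 101/48y³ + 1105/264y²
  leading term xy: subtract (83/192)·f_1 from -83/48xy + 35/33x - 11/4y⁴ - 101/48y³ + 1105/264y² → -775/704x - 11/4y⁴ - 101/48y³ - 401/704y² + 415/96y
  leading term x: subtract (75/176)·g_3 from -775/704x - 11/4y⁴ - 101/48y³ - 401/704y² + 415/96y → -11/4y⁴ - 101/48y³ + 53/88y² + 215/66y + 175/176
  leading term y⁴: subtract (31/12y)·g_4 from -11/4y⁴ - 101/48y³ + 53/88y² + 215/66y + 175/176 → -15/16y³ - 35/88y² + 15/44y + 175/176
  leading term y³: subtract (155/176)·g_4 from -15/16y³ - 35/88y² + 15/44y + 175/176 → 0
  remainder 0.

S(f_2,g_4): lcm = xy³. S = 10/11xy² + 4/11xy + 35/33x + 7/3y².
  leading term xy²: subtract (-5/22y)·f_1 from 10/11xy² + 4/11xy + 35/33x + 7/3y² → 3/2xy + 35/33x + 5/2y³ + 2/33y²
  leading term xy: subtract (-⅜)·f_1 from 3/2xy + 35/33x + 5/2y³ + 2/33y² → 775/264x + 5/2y³ + 1105/264y² - 15/4y
  leading term x: subtract (-25/22)·g_3 from 775/264x + 5/2y³ + 1105/264y² - 15/4y → 5/2y³ + 35/33y² - 10/11y - 175/66
  leading term y³: subtract (-155/66)·g_4 from 5/2y³ + 35/33y² - 10/11y - 175/66 → 0
  remainder 0.

S(g_3,g_4): leading monomials are coprime, so the S-polynomial reduces to 0 (Buchberger's first criterion).
Every S-polynomial of the final basis reduces to 0, so we have a Gröbner basis.
Inter-reduce: drop elements whose leading term is divisible by another's, tail-reduce, and make monic.
Reduced Gröbner basis: {x + 33/31y² - 30/31y + 28/31, y³ + 14/33y² - 4/11y - 35/33}.

Buchberger on the second generating set:
h_1 = 24xy - 30x - 66y² + 60y, LT = xy.
h_2 = 45/2xy - x - 33y² + 30y + 35/2, LT = xy.

S(h_1,h_2): lcm = xy. S = -217/180x - 77/60y² + 7/6y - 7/9.
  leading term x: no divisor's leading term divides it; move -217/180x to the remainder.
  leading term y²: no divisor's leading term divides it; move -77/60y² to the remainder.
  leading term y: no divisor's leading term divides it; move 7/6y to the remainder.
  leading term 1: no divisor's leading term divides it; move -7/9 to the remainder.
  remainder -217/180x - 77/60y² + 7/6y - 7/9 ≠ 0; add k_3 = -217/180x - 77/60y² + 7/6y - 7/9 to the basis.

S(h_1,k_3): lcm = xy. S = -5/4x - 33/31y³ - 221/124y² + 115/62y.
  leading term x: subtract (225/217)·k_3 from -5/4x - 33/31y³ - 221/124y² + 115/62y → -33/31y³ - 14/31y² + 20/31y + 25/31
  leading term y³: no divisor's leading term divides it; move -33/31y³ to the remainder.
  leading term y²: no divisor's leading term divides it; move -14/31y² to the remainder.
  leading term y: no divisor's leading term divides it; move 20/31y to the remainder.
  leading term 1: no divisor's leading term divides it; move 25/31 to the remainder.
  remainder -33/31y³ - 14/31y² + 20/31y + 25/31 ≠ 0; add k_4 = -33/31y³ - 14/31y² + 20/31y + 25/31 to the basis.

S(h_2,k_3): lcm = xy. S = -2/45x - 33/31y³ - 232/465y² + 64/93y + 7/9.
  leading term x: subtract (8/217)·k_3 from -2/45x - 33/31y³ - 232/465y² + 64/93y + 7/9 → -33/31y³ - 14/31y² + 20/31y + 25/31
  leading term y³: subtract (1)·k_4 from -33/31y³ - 14/31y² + 20/31y + 25/31 → 0
  remainder 0.

S(h_1,k_4): lcm = xy³. S = -221/132xy² + 20/33xy + 25/33x - 11/4y⁴ + 5/2y³.
  leading term xy²: subtract (-221/3168y)·h_1 from -221/132xy² + 20/33xy + 25/33x - 11/4y⁴ + 5/2y³ → -785/528xy + 25/33x - 11/4y⁴ - 101/48y³ + 1105/264y²
  leading term xy: subtract (-785/12672)·h_1 from -785/528xy + 25/33x - 11/4y⁴ - 101/48y³ + 1105/264y² → -775/704x - 11/4y⁴ - 101/48y³ + 205/2112y² + 3925/1056y
  leading term x: subtract (1125/1232)·k_3 from -775/704x - 11/4y⁴ - 101/48y³ + 205/2112y² + 3925/1056y → -11/4y⁴ - 101/48y³ + 335/264y² + 175/66y + 125/176
  leading term y⁴: subtract (31/12y)·k_4 from -11/4y⁴ - 101/48y³ + 335/264y² + 175/66y + 125/176 → -15/16y³ - 35/88y² + 25/44y + 125/176
  leading term y³: subtract (155/176)·k_4 from -15/16y³ - 35/88y² + 25/44y + 125/176 → 0
  remainder 0.

S(h_2,k_4): lcm = xy³. S = -232/495xy² + 20/33xy + 25/33x - 22/15y⁴ + 4/3y³ + 7/9y².
  leading term xy²: subtract (-29/1485y)·h_1 from -232/495xy² + 20/33xy + 25/33x - 22/15y⁴ + 4/3y³ + 7/9y² → 2/99xy + 25/33x - 22/15y⁴ + 2/45y³ + 193/99y²
  leading term xy: subtract (1/1188)·h_1 from 2/99xy + 25/33x - 22/15y⁴ + 2/45y³ + 193/99y² → 155/198x - 22/15y⁴ + 2/45y³ + 397/198y² - 5/99y
  leading term x: subtract (-50/77)·k_3 from 155/198x - 22/15y⁴ + 2/45y³ + 397/198y² - 5/99y → -22/15y⁴ + 2/45y³ + 116/99y² + 70/99y - 50/99
  leading term y⁴: subtract (62/45y)·k_4 from -22/15y⁴ + 2/45y³ + 116/99y² + 70/99y - 50/99 → ⅔y³ + 28/99y² - 40/99y - 50/99
  leading term y³: subtract (-62/99)·k_4 from ⅔y³ + 28/99y² - 40/99y - 50/99 → 0
  remainder 0.

S(k_3,k_4): leading monomials are coprime, so the S-polynomial reduces to 0 (Buchberger's first criterion).
Every S-polynomial of the final basis reduces to 0, so we have a Gröbner basis.
Inter-reduce: drop elements whose leading term is divisible by another's, tail-reduce, and make monic.
Reduced Gröbner basis: {x + 33/31y² - 30/31y + 20/31, y³ + 14/33y² - 20/33y - 25/33}.

Since the reduced bases disagree, the two ideals are not the same.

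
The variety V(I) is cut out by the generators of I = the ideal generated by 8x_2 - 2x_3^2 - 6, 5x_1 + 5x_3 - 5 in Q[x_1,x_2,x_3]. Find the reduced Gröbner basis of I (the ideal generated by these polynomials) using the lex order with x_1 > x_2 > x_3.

G = {x_1 + x_3 - 1, x_2 - 1/4x_3^2 - 3/4}

The reduced Gröbner basis is the canonical form of the ideal for this ordering.

f_1 = 8x_2 - 2x_3^2 - 6, LT = x_2.
f_2 = 5x_1 + 5x_3 - 5, LT = x_1.

The S-polynomials (S(f_1,f_2)) all reduce to 0 modulo the current basis, so we have a Gröbner basis.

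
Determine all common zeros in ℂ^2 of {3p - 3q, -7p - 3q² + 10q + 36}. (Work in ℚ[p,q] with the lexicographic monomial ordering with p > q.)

Compute a lex Gröbner basis by Buchberger's algorithm.
f_1 = 3p - 3q, LT = p.
f_2 = -7p - 3q² + 10q + 36, LT = p.

S(f_1,f_2): lcm = p. S = -3/7q² + 3/7q + 36/7.
  leading term q²: no divisor's leading term divides it; move -3/7q² to the remainder.
  leading term q: no divisor's leading term divides it; move 3/7q to the remainder.
  leading term 1: no divisor's leading term divides it; move 36/7 to the remainder.
  remainder -3/7q² + 3/7q + 36/7 ≠ 0; add h_3 = -3/7q² + 3/7q + 36/7 to the basis.

The other S-polynomials (S(f_1,h_3), S(f_2,h_3)) all reduce to 0 modulo the current basis, so we have a Gröbner basis.
Inter-reduce: drop elements whose leading term is divisible by another's, tail-reduce, and make monic.
Reduced Gröbner basis: {p - q, q² - q - 12}.

Elimination: the polynomial q² - q - 12 lies in the elimination ideal for q, so q ∈ {-3, 4}. For each such q, the remaining basis elements (now univariate) give the rest of the solution.
  q = -3: the earlier basis element becomes p + 3 = 0, giving p = -3 — point (-3, -3).
  q = 4: the earlier basis element becomes p - 4 = 0, giving p = 4 — point (4, 4).

{(-3, -3), (4, 4)}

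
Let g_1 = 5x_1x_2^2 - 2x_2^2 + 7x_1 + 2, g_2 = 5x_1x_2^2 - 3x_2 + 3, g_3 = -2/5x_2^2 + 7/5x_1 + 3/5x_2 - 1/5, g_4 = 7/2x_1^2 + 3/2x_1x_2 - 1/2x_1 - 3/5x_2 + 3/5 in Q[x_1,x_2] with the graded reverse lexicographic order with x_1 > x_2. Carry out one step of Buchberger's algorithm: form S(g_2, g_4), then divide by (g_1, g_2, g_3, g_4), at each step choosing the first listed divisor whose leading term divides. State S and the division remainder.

lcm(LM(g_2), LM(g_4)) = x_1^2x_2^2.
S = (lcm/LT(g_2))·g_2 − (lcm/LT(g_4))·g_4 = -3/7x_1x_2^3 + 1/7x_1x_2^2 + 6/35x_2^3 - 3/5x_1x_2 - 6/35x_2^2 + 3/5x_1.
Reduce S modulo (g_1, g_2, g_3, g_4) in that order:
  leading term x_1x_2^3: subtract (-3/35x_2)·g_1 from -3/7x_1x_2^3 + 1/7x_1x_2^2 + 6/35x_2^3 - 3/5x_1x_2 - 6/35x_2^2 + 3/5x_1 → 1/7x_1x_2^2 - 6/35x_2^2 + 3/5x_1 + 6/35x_2
  leading term x_1x_2^2: subtract (1/35)·g_1 from 1/7x_1x_2^2 - 6/35x_2^2 + 3/5x_1 + 6/35x_2 → -4/35x_2^2 + 2/5x_1 + 6/35x_2 - 2/35
  leading term x_2^2: subtract (2/7)·g_3 from -4/35x_2^2 + 2/5x_1 + 6/35x_2 - 2/35 → 0
The remainder is 0, so this S-polynomial contributes no new basis element.

S(g_2, g_4) = -3/7x_1x_2^3 + 1/7x_1x_2^2 + 6/35x_2^3 - 3/5x_1x_2 - 6/35x_2^2 + 3/5x_1; remainder on division = 0.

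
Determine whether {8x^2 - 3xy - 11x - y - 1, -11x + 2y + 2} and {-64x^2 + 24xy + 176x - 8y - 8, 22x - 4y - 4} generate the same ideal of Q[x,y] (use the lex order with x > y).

Yes, the ideals are equal.

Equality of ideals is decidable: compute both reduced Gröbner bases (unique for the ordering) and check whether they agree.
Buchberger on the first generating set:
f_1 = 8x^2 - 3xy - 11x - y - 1, LT = x^2.
f_2 = -11x + 2y + 2, LT = x.

S(f_1,f_2): lcm = x^2. S = -17/88xy - 105/88x - 1/8y - 1/8.
  leading term xy: subtract (17/968y)·f_2 from -17/88xy - 105/88x - 1/8y - 1/8 → -105/88x - 17/484y^2 - 155/968y - 1/8
  leading term x: subtract (105/968)·f_2 from -105/88x - 17/484y^2 - 155/968y - 1/8 → -17/484y^2 - 365/968y - 331/968
  leading term y^2: no divisor's leading term divides it; move -17/484y^2 to the remainder.
  leading term y: no divisor's leading term divides it; move -365/968y to the remainder.
  leading term 1: no divisor's leading term divides it; move -331/968 to the remainder.
  remainder -17/484y^2 - 365/968y - 331/968 ≠ 0; add g_3 = -17/484y^2 - 365/968y - 331/968 to the basis.

The other S-polynomials (S(f_1,g_3), S(f_2,g_3)) all reduce to 0 modulo the current basis, so we have a Gröbner basis.
Inter-reduce: drop elements whose leading term is divisible by another's, tail-reduce, and make monic.
Reduced Gröbner basis: {x - 2/11y - 2/11, y^2 + 365/34y + 331/34}.

Buchberger on the second generating set:
h_1 = -64x^2 + 24xy + 176x - 8y - 8, LT = x^2.
h_2 = 22x - 4y - 4, LT = x.

S(h_1,h_2): lcm = x^2. S = -17/88xy - 113/44x + 1/8y + 1/8.
  leading term xy: subtract (-17/1936y)·h_2 from -17/88xy - 113/44x + 1/8y + 1/8 → -113/44x - 17/484y^2 + 87/968y + 1/8
  leading term x: subtract (-113/968)·h_2 from -113/44x - 17/484y^2 + 87/968y + 1/8 → -17/484y^2 - 365/968y - 331/968
  leading term y^2: no divisor's leading term divides it; move -17/484y^2 to the remainder.
  leading term y: no divisor's leading term divides it; move -365/968y to the remainder.
  leading term 1: no divisor's leading term divides it; move -331/968 to the remainder.
  remainder -17/484y^2 - 365/968y - 331/968 ≠ 0; add k_3 = -17/484y^2 - 365/968y - 331/968 to the basis.

The other S-polynomials (S(h_1,k_3), S(h_2,k_3)) all reduce to 0 modulo the current basis, so we have a Gröbner basis.
Inter-reduce: drop elements whose leading term is divisible by another's, tail-reduce, and make monic.
Reduced Gröbner basis: {x - 2/11y - 2/11, y^2 + 365/34y + 331/34}.

Same reduced basis, so the two generating sets span the same ideal.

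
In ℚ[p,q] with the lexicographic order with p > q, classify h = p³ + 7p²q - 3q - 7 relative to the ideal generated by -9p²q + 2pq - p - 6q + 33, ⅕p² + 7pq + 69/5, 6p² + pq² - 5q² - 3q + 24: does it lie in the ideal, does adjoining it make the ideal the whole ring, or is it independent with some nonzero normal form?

First compute the reduced Gröbner basis of I by Buchberger's algorithm.
f_1 = -9p²q + 2pq - p - 6q + 33, LT = p²q.
f_2 = ⅕p² + 7pq + 69/5, LT = p².
f_3 = 6p² + pq² - 5q² - 3q + 24, LT = p².

S(f_1,f_2): lcm = p²q. S = -35pq² - 2/9pq + 1/9p - 205/3q - 11/3.
  reduce S modulo (f_1, f_2, f_3):
  remainder -35pq² - 2/9pq + 1/9p - 205/3q - 11/3 ≠ 0; add k_4 = -35pq² - 2/9pq + 1/9p - 205/3q - 11/3 to the basis.

S(f_1,f_3): lcm = p²q. S = -⅙pq³ - 2/9pq + 1/9p + ⅚q³ + ½q² - 10/3q - 11/3.
  reduce S modulo (f_1, f_2, f_3, k_4):
  remainder -132619/595350pq + 33076/297675p + ⅚q³ + 52/63q² - 131689/39690q - 363836/99225 ≠ 0; add k_5 = -132619/595350pq + 33076/297675p + ⅚q³ + 52/63q² - 131689/39690q - 363836/99225 to the basis.

S(f_2,f_3): lcm = p². S = -⅙pq² + 35pq + ⅚q² + ½q + 65.
  reduce S modulo (f_1, f_2, f_3, k_4, k_5):
  remainder 13891919/795714p + 17364900/132619q³ + 103860215/795714q² - 69029352/132619q - 135570639/265238 ≠ 0; add k_6 = 13891919/795714p + 17364900/132619q³ + 103860215/795714q² - 69029352/132619q - 135570639/265238 to the basis.

S(f_1,k_4): lcm = p²q². S = -2/315p²q + 1/315p² - 2/9pq² - 116/63pq - 11/105p + ⅔q² - 11/3q.
  reduce S modulo (f_1, f_2, f_3, k_4, k_5, k_6):
  remainder 10918155/13891919q³ + 436604459/291730299q² - 3066474426/486217165q + 495507176/1458651495 ≠ 0; add k_7 = 10918155/13891919q³ + 436604459/291730299q² - 3066474426/486217165q + 495507176/1458651495 to the basis.

S(f_3,k_4): lcm = p²q². S = -2/315p²q + 1/315p² + ⅙pq⁴ - 41/21pq - 11/105p - ⅚q⁴ - ½q³ + 4q².
  reduce S modulo (f_1, f_2, f_3, k_4, k_5, k_6, k_7):
  remainder -8672638832342605/1802396362092858q² + 48482948023429231/5006656561369050q - 387798656247547/3218564932308675 ≠ 0; add k_8 = -8672638832342605/1802396362092858q² + 48482948023429231/5006656561369050q - 387798656247547/3218564932308675 to the basis.

S(f_1,k_5): lcm = p²q. S = 66152/132619p² + 496125/132619pq³ + 491400/132619pq² - 18043253/1193571pq - 19514525/1193571p + ⅔q - 11/3.
  reduce S modulo (f_1, f_2, f_3, k_4, k_5, k_6, k_7, k_8):
  remainder 104794345841841621/413966093995525q - 209588691683683242/413966093995525 ≠ 0; add k_9 = 104794345841841621/413966093995525q - 209588691683683242/413966093995525 to the basis.

The other S-polynomials (S(f_2,k_4), S(f_2,k_5), S(f_3,k_5), S(k_4,k_5), S(f_1,k_6), S(f_2,k_6), S(f_3,k_6), S(k_4,k_6), S(k_5,k_6), S(f_1,k_7), S(f_2,k_7), S(f_3,k_7), S(k_4,k_7), S(k_5,k_7), S(k_6,k_7), S(f_1,k_8), S(f_2,k_8), S(f_3,k_8), S(k_4,k_8), S(k_5,k_8), S(k_6,k_8), S(k_7,k_8), S(f_1,k_9), S(f_2,k_9), S(f_3,k_9), S(k_4,k_9), S(k_5,k_9), S(k_6,k_9), S(k_7,k_9), S(k_8,k_9)) all reduce to 0 modulo the current basis, so we have a Gröbner basis.
Inter-reduce: drop elements whose leading term is divisible by another's, tail-reduce, and make monic.
Reduced Gröbner basis: {p + 1, q - 2}.
Label its elements g_1 = p + 1, g_2 = q - 2.

Reduce h = p³ + 7p²q - 3q - 7 modulo G:
  leading term p³: subtract (p²)·g_1 from p³ + 7p²q - 3q - 7 → 7p²q - p² - 3q - 7
  leading term p²q: subtract (7pq)·g_1 from 7p²q - p² - 3q - 7 → -p² - 7pq - 3q - 7
  leading term p²: subtract (-p)·g_1 from -p² - 7pq - 3q - 7 → -7pq + p - 3q - 7
  leading term pq: subtract (-7q)·g_1 from -7pq + p - 3q - 7 → p + 4q - 7
  leading term p: subtract (1)·g_1 from p + 4q - 7 → 4q - 8
  leading term q: subtract (4)·g_2 from 4q - 8 → 0
  normal form = 0.
Since the normal form is 0, h ∈ I.

p³ + 7p²q - 3q - 7 lies in I (it reduces to 0).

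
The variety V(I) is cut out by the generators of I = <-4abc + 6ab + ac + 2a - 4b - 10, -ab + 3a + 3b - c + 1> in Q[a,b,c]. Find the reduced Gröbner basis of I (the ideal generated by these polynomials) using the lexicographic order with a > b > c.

G = {ab - 3a - 3b + c - 1, ac - 20/11a + 12/11bc - 14/11b - 4/11c^2 + 10/11c + 4/11, b^2c - 7/6b^2 - 1/3bc^2 + 7/12bc - 7/6b + 1/12c^2 + 1/12c - 8/3}

f_1 = -4abc + 6ab + ac + 2a - 4b - 10, LT = abc.
f_2 = -ab + 3a + 3b - c + 1, LT = ab.

S(f_1,f_2): lcm = abc. S = -3/2ab + 11/4ac - 1/2a + 3bc + b - c^2 + c + 5/2.
  reduce S modulo (f_1, f_2):
  remainder 11/4ac - 5a + 3bc - 7/2b - c^2 + 5/2c + 1 ≠ 0; add g_3 = 11/4ac - 5a + 3bc - 7/2b - c^2 + 5/2c + 1 to the basis.

S(f_1,g_3): lcm = abc. S = 7/22ab - 1/4ac - 1/2a - 12/11b^2c + 14/11b^2 + 4/11bc^2 - 10/11bc + 7/11b + 5/2.
  reduce S modulo (f_1, f_2, g_3):
  remainder -12/11b^2c + 14/11b^2 + 4/11bc^2 - 7/11bc + 14/11b - 1/11c^2 - 1/11c + 32/11 ≠ 0; add g_4 = -12/11b^2c + 14/11b^2 + 4/11bc^2 - 7/11bc + 14/11b - 1/11c^2 - 1/11c + 32/11 to the basis.

The other S-polynomials (S(f_2,g_3), S(f_1,g_4), S(f_2,g_4), S(g_3,g_4)) all reduce to 0 modulo the current basis, so we have a Gröbner basis.
Inter-reduce: drop elements whose leading term is divisible by another's, tail-reduce, and make monic.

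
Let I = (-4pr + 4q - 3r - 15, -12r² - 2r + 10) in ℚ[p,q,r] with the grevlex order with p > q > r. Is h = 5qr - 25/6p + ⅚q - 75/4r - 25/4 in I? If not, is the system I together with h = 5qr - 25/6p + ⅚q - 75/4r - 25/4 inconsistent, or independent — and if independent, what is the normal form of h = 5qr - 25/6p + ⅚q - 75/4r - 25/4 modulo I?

First compute the reduced Gröbner basis of I by Buchberger's algorithm.
f_1 = -4pr + 4q - 3r - 15, LT = pr.
f_2 = -12r² - 2r + 10, LT = r².

S(f_1,f_2): lcm = pr². S = -⅙pr - qr + ¾r² + ⅚p + 15/4r.
  reduce S modulo (f_1, f_2):
  remainder -qr + ⅚p - ⅙q + 15/4r + 5/4 ≠ 0; add k_3 = -qr + ⅚p - ⅙q + 15/4r + 5/4 to the basis.

S(f_1,k_3): lcm = pqr. S = ⅚p² - ⅙pq - q² + 15/4pr + ¾qr + 5/4p + 15/4q.
  reduce S modulo (f_1, f_2, k_3):
  remainder ⅚p² - ⅙pq - q² + 15/8p + 59/8q - 105/8 ≠ 0; add k_4 = ⅚p² - ⅙pq - q² + 15/8p + 59/8q - 105/8 to the basis.

The other S-polynomials (S(f_2,k_3), S(f_1,k_4), S(f_2,k_4), S(k_3,k_4)) all reduce to 0 modulo the current basis, so we have a Gröbner basis.
Inter-reduce: drop elements whose leading term is divisible by another's, tail-reduce, and make monic.
Reduced Gröbner basis: {p² - ⅕pq - 6/5q² + 9/4p + 177/20q - 63/4, pr - q + ¾r + 15/4, qr - ⅚p + ⅙q - 15/4r - 5/4, r² + ⅙r - ⅚}.
Label its elements g_1 = p² - ⅕pq - 6/5q² + 9/4p + 177/20q - 63/4, g_2 = pr - q + ¾r + 15/4, g_3 = qr - ⅚p + ⅙q - 15/4r - 5/4, g_4 = r² + ⅙r - ⅚.

Reduce h = 5qr - 25/6p + ⅚q - 75/4r - 25/4 modulo G:
  leading term qr: subtract (5)·g_3 from 5qr - 25/6p + ⅚q - 75/4r - 25/4 → 0
  normal form = 0.
Since the normal form is 0, h ∈ I.

5qr - 25/6p + ⅚q - 75/4r - 25/4 lies in I (it reduces to 0).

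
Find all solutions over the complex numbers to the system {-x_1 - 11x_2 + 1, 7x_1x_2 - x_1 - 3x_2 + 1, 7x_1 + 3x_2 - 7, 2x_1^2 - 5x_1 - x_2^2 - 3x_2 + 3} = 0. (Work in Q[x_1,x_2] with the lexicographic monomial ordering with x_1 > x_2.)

{(1, 0)}

Compute a lex Gröbner basis by Buchberger's algorithm.
f_1 = -x_1 - 11x_2 + 1, LT = x_1.
f_2 = 7x_1x_2 - x_1 - 3x_2 + 1, LT = x_1x_2.
f_3 = 7x_1 + 3x_2 - 7, LT = x_1.
f_4 = 2x_1^2 - 5x_1 - x_2^2 - 3x_2 + 3, LT = x_1^2.

S(f_1,f_2): lcm = x_1x_2. S = 1/7x_1 + 11x_2^2 - 4/7x_2 - 1/7.
  reduce S modulo (f_1, f_2, f_3, f_4):
  remainder 11x_2^2 - 15/7x_2 ≠ 0; add h_5 = 11x_2^2 - 15/7x_2 to the basis.

S(f_1,f_3): lcm = x_1. S = 74/7x_2.
  reduce S modulo (f_1, f_2, f_3, f_4, h_5):
  remainder 74/7x_2 ≠ 0; add h_6 = 74/7x_2 to the basis.

The other S-polynomials (S(f_1,f_4), S(f_2,f_3), S(f_2,f_4), S(f_3,f_4), S(f_1,h_5), S(f_2,h_5), S(f_3,h_5), S(f_4,h_5), S(f_1,h_6), S(f_2,h_6), S(f_3,h_6), S(f_4,h_6), S(h_5,h_6)) all reduce to 0 modulo the current basis, so we have a Gröbner basis.
Inter-reduce: drop elements whose leading term is divisible by another's, tail-reduce, and make monic.
Reduced Gröbner basis: {x_1 - 1, x_2}.

The lex basis is triangular: the last element involves only x_2. Solving x_2 = 0 gives x_2 ∈ {0}; substituting each value into the earlier elements determines the remaining variables.
  x_2 = 0: the earlier basis element becomes x_1 - 1 = 0, giving x_1 = 1 — point (1, 0).
Zero-dimensionality of the ideal guarantees finitely many solutions over ℂ.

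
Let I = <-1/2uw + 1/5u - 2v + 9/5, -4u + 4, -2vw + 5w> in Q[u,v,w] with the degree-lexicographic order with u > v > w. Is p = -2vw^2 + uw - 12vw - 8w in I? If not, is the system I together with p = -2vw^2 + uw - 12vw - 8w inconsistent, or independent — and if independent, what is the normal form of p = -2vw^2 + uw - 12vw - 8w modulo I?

-2vw^2 + uw - 12vw - 8w is independent of I; its normal form modulo I is -7w.

First compute the reduced Gröbner basis of I by Buchberger's algorithm.
f_1 = -1/2uw + 1/5u - 2v + 9/5, LT = uw.
f_2 = -4u + 4, LT = u.
f_3 = -2vw + 5w, LT = vw.

S(f_1,f_2): lcm = uw. S = -2/5u + 4v + w - 18/5.
  leading term u: subtract (1/10)·f_2 from -2/5u + 4v + w - 18/5 → 4v + w - 4
  leading term v: no divisor's leading term divides it; move 4v to the remainder.
  leading term w: no divisor's leading term divides it; move w to the remainder.
  leading term 1: no divisor's leading term divides it; move -4 to the remainder.
  remainder 4v + w - 4 ≠ 0; add h_4 = 4v + w - 4 to the basis.

S(f_3,h_4): lcm = vw. S = -1/4w^2 - 3/2w.
  leading term w^2: no divisor's leading term divides it; move -1/4w^2 to the remainder.
  leading term w: no divisor's leading term divides it; move -3/2w to the remainder.
  remainder -1/4w^2 - 3/2w ≠ 0; add h_5 = -1/4w^2 - 3/2w to the basis.

The other S-polynomials (S(f_1,f_3), S(f_2,f_3), S(f_1,h_4), S(f_2,h_4), S(f_1,h_5), S(f_2,h_5), S(f_3,h_5), S(h_4,h_5)) all reduce to 0 modulo the current basis, so we have a Gröbner basis.
Inter-reduce: drop elements whose leading term is divisible by another's, tail-reduce, and make monic.
Reduced Gröbner basis: {w^2 + 6w, u - 1, v + 1/4w - 1}.
Label its elements g_1 = w^2 + 6w, g_2 = u - 1, g_3 = v + 1/4w - 1.

Reduce p = -2vw^2 + uw - 12vw - 8w modulo G:
  leading term vw^2: subtract (-2v)·g_1 from -2vw^2 + uw - 12vw - 8w → uw - 8w
  leading term uw: subtract (w)·g_2 from uw - 8w → -7w
  leading term w: no divisor's leading term divides it; move -7w to the remainder.
  normal form = -7w.
The normal form is nonzero, so p ∉ I. Since p minus its normal form lies in I, I + (p) = I + (r) where r = -7w; decide whether this ideal is the whole ring.
Run Buchberger on G together with r (pairs among the g_i already reduce to 0 since G is a Gröbner basis):
g_1 = w^2 + 6w, LT = w^2.
g_2 = u - 1, LT = u.
g_3 = v + 1/4w - 1, LT = v.
r = -7w, LT = w.

The S-polynomials (S(g_1,g_2), S(g_1,g_3), S(g_1,r), S(g_2,g_3), S(g_2,r), S(g_3,r)) all reduce to 0 modulo the current basis, so we have a Gröbner basis.
Inter-reduce: drop elements whose leading term is divisible by another's, tail-reduce, and make monic.
Reduced Gröbner basis: {u - 1, v - 1, w}.
The reduced Gröbner basis of I + (p) is {u - 1, v - 1, w} ≠ {1}, a proper ideal, so the enlarged system stays consistent: p is independent of I, with normal form -7w.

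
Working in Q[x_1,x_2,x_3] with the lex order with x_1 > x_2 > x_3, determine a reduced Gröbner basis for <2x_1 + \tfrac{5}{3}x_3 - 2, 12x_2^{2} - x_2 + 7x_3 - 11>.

G = {x_1 + \tfrac{5}{6}x_3 - 1, x_2^{2} - \tfrac{1}{12}x_2 + \tfrac{7}{12}x_3 - \tfrac{11}{12}}

f_1 = 2x_1 + \tfrac{5}{3}x_3 - 2, LT = x_1.
f_2 = 12x_2^{2} - x_2 + 7x_3 - 11, LT = x_2^{2}.

S(f_1,f_2): leading monomials are coprime, so the S-polynomial reduces to 0 (Buchberger's first criterion).
Every S-polynomial of the final basis reduces to 0, so we have a Gröbner basis.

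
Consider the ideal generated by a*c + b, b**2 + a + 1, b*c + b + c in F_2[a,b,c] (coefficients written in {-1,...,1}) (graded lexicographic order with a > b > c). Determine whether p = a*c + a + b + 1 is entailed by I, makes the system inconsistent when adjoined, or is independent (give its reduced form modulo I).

a*c + a + b + 1 lies in I (it reduces to 0).

First compute the reduced Gröbner basis of I by Buchberger's algorithm.
f_1 = a*c + b, LT = a*c.
f_2 = b**2 + a + 1, LT = b**2.
f_3 = b*c + b + c, LT = b*c.

S(f_1,f_2): leading monomials are coprime, so the S-polynomial reduces to 0 (Buchberger's first criterion).
S(f_1,f_3): lcm = a*b*c. S = a*b + a*c + b**2.
  leading term a*b: no divisor's leading term divides it; move a*b to the remainder.
  leading term a*c: subtract (1)·f_1 from a*c + b**2 → b**2 + b
  leading term b**2: subtract (1)·f_2 from b**2 + b → a + b + 1
  leading term a: no divisor's leading term divides it; move a to the remainder.
  leading term b: no divisor's leading term divides it; move b to the remainder.
  leading term 1: no divisor's leading term divides it; move 1 to the remainder.
  remainder a*b + a + b + 1 ≠ 0; add h_4 = a*b + a + b + 1 to the basis.

S(f_2,f_3): lcm = b**2*c. S = a*c + b**2 + b*c + c.
  leading term a*c: subtract (1)·f_1 from a*c + b**2 + b*c + c → b**2 + b*c + b + c
  leading term b**2: subtract (1)·f_2 from b**2 + b*c + b + c → b*c + a + b + c + 1
  leading term b*c: subtract (1)·f_3 from b*c + a + b + c + 1 → a + 1
  leading term a: no divisor's leading term divides it; move a to the remainder.
  leading term 1: no divisor's leading term divides it; move 1 to the remainder.
  remainder a + 1 ≠ 0; add h_5 = a + 1 to the basis.

S(f_1,h_4): lcm = a*b*c. S = a*c + b**2 + b*c + c.
  leading term a*c: subtract (1)·f_1 from a*c + b**2 + b*c + c → b**2 + b*c + b + c
  leading term b**2: subtract (1)·f_2 from b**2 + b*c + b + c → b*c + a + b + c + 1
  leading term b*c: subtract (1)·f_3 from b*c + a + b + c + 1 → a + 1
  leading term a: subtract (1)·h_5 from a + 1 → 0
  remainder 0.

S(f_2,h_4): lcm = a*b**2. S = a**2 + a*b + b**2 + a + b.
  leading term a**2: subtract (a)·h_5 from a**2 + a*b + b**2 + a + b → a*b + b**2 + b
  leading term a*b: subtract (1)·h_4 from a*b + b**2 + b → b**2 + a + 1
  leading term b**2: subtract (1)·f_2 from b**2 + a + 1 → 0
  remainder 0.

S(f_3,h_4): lcm = a*b*c. S = a*b + b*c + c.
  leading term a*b: subtract (1)·h_4 from a*b + b*c + c → b*c + a + b + c + 1
  leading term b*c: subtract (1)·f_3 from b*c + a + b + c + 1 → a + 1
  leading term a: subtract (1)·h_5 from a + 1 → 0
  remainder 0.

S(f_1,h_5): lcm = a*c. S = b + c.
  leading term b: no divisor's leading term divides it; move b to the remainder.
  leading term c: no divisor's leading term divides it; move c to the remainder.
  remainder b + c ≠ 0; add h_6 = b + c to the basis.

S(f_2,h_5): leading monomials are coprime, so the S-polynomial reduces to 0 (Buchberger's first criterion).
S(f_3,h_5): leading monomials are coprime, so the S-polynomial reduces to 0 (Buchberger's first criterion).
S(h_4,h_5): lcm = a*b. S = a + 1.
  leading term a: subtract (1)·h_5 from a + 1 → 0
  remainder 0.

S(f_1,h_6): leading monomials are coprime, so the S-polynomial reduces to 0 (Buchberger's first criterion).
S(f_2,h_6): lcm = b**2. S = b*c + a + 1.
  leading term b*c: subtract (1)·f_3 from b*c + a + 1 → a + b + c + 1
  leading term a: subtract (1)·h_5 from a + b + c + 1 → b + c
  leading term b: subtract (1)·h_6 from b + c → 0
  remainder 0.

S(f_3,h_6): lcm = b*c. S = c**2 + b + c.
  leading term c**2: no divisor's leading term divides it; move c**2 to the remainder.
  leading term b: subtract (1)·h_6 from b + c → 0
  remainder c**2 ≠ 0; add h_7 = c**2 to the basis.

S(h_4,h_6): lcm = a*b. S = a*c + a + b + 1.
  leading term a*c: subtract (1)·f_1 from a*c + a + b + 1 → a + 1
  leading term a: subtract (1)·h_5 from a + 1 → 0
  remainder 0.

S(h_5,h_6): leading monomials are coprime, so the S-polynomial reduces to 0 (Buchberger's first criterion).
S(f_1,h_7): lcm = a*c**2. S = b*c.
  leading term b*c: subtract (1)·f_3 from b*c → b + c
  leading term b: subtract (1)·h_6 from b + c → 0
  remainder 0.

S(f_2,h_7): leading monomials are coprime, so the S-polynomial reduces to 0 (Buchberger's first criterion).
S(f_3,h_7): lcm = b*c**2. S = b*c + c**2.
  leading term b*c: subtract (1)·f_3 from b*c + c**2 → c**2 + b + c
  leading term c**2: subtract (1)·h_7 from c**2 + b + c → b + c
  leading term b: subtract (1)·h_6 from b + c → 0
  remainder 0.

S(h_4,h_7): leading monomials are coprime, so the S-polynomial reduces to 0 (Buchberger's first criterion).
S(h_5,h_7): leading monomials are coprime, so the S-polynomial reduces to 0 (Buchberger's first criterion).
S(h_6,h_7): leading monomials are coprime, so the S-polynomial reduces to 0 (Buchberger's first criterion).
Every S-polynomial of the final basis reduces to 0, so we have a Gröbner basis.
Inter-reduce: drop elements whose leading term is divisible by another's, tail-reduce, and make monic.
Reduced Gröbner basis: {c**2, a + 1, b + c}.
Label its elements g_1 = c**2, g_2 = a + 1, g_3 = b + c.

Reduce p = a*c + a + b + 1 modulo G:
  leading term a*c: subtract (c)·g_2 from a*c + a + b + 1 → a + b + c + 1
  leading term a: subtract (1)·g_2 from a + b + c + 1 → b + c
  leading term b: subtract (1)·g_3 from b + c → 0
  normal form = 0.
Since the normal form is 0, p ∈ I.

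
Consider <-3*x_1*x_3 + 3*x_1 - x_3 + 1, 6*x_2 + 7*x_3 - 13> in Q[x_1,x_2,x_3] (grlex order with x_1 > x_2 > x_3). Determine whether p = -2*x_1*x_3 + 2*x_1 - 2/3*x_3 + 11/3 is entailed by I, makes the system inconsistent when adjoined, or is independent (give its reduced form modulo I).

First compute the reduced Gröbner basis of I by Buchberger's algorithm.
f_1 = -3*x_1*x_3 + 3*x_1 - x_3 + 1, LT = x_1*x_3.
f_2 = 6*x_2 + 7*x_3 - 13, LT = x_2.

The S-polynomials (S(f_1,f_2)) all reduce to 0 modulo the current basis, so we have a Gröbner basis.
Inter-reduce: drop elements whose leading term is divisible by another's, tail-reduce, and make monic.
Reduced Gröbner basis: {x_1*x_3 - x_1 + 1/3*x_3 - 1/3, x_2 + 7/6*x_3 - 13/6}.
Label its elements g_1 = x_1*x_3 - x_1 + 1/3*x_3 - 1/3, g_2 = x_2 + 7/6*x_3 - 13/6.

Reduce p = -2*x_1*x_3 + 2*x_1 - 2/3*x_3 + 11/3 modulo G:
  leading term x_1*x_3: subtract (-2)·g_1 from -2*x_1*x_3 + 2*x_1 - 2/3*x_3 + 11/3 → 3
  leading term 1: no divisor's leading term divides it; move 3 to the remainder.
  normal form = 3.
The normal form is nonzero, so p ∉ I. Since p minus its normal form lies in I, I + (p) = I + (r) where r = 3; decide whether this ideal is the whole ring.
Here r = 3 is a nonzero constant, hence a unit: 1 ∈ I + (p), the Gröbner basis of I + (p) is {1}, and the enlarged system has no common solution — adjoining p is inconsistent.

Adjoining -2*x_1*x_3 + 2*x_1 - 2/3*x_3 + 11/3 makes the ideal the whole ring: the system is inconsistent.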